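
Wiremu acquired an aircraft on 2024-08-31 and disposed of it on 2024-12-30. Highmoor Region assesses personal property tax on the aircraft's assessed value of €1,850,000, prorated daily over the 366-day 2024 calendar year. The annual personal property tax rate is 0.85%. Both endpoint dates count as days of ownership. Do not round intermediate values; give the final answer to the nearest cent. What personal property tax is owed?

Days held (2024-08-31 to 2024-12-30): 122 out of 366
Tax = €1,850,000 × 0.85% × 122/366 = €5,241.6667

€5,241.67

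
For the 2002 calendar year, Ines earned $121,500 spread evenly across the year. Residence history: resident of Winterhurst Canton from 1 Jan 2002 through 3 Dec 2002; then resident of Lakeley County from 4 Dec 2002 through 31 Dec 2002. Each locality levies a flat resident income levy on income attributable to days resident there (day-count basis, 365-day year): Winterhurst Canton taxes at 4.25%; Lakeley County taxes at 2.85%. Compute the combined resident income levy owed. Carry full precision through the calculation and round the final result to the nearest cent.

Winterhurst Canton, 1 Jan – 3 Dec 2002: 337 days → $121,500 × 4.25% × 337/365 = $4,767.6267
Lakeley County, 4 Dec – 31 Dec 2002: 28 days → $121,500 × 2.85% × 28/365 = $265.6356
Total = $5,033.2623

$5,033.26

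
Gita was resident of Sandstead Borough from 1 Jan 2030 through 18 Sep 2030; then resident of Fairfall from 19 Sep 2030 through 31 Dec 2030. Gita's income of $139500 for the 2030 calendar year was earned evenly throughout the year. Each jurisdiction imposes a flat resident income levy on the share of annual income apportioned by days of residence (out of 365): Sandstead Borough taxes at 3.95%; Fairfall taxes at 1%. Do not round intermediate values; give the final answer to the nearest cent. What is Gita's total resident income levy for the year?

$4337.69

Sandstead Borough, 1 Jan – 18 Sep 2030: 261 days → $139500 × 3.95% × 261/365 = $3940.2062
Fairfall, 19 Sep – 31 Dec 2030: 104 days → $139500 × 1% × 104/365 = $397.4795
Total = $4337.6856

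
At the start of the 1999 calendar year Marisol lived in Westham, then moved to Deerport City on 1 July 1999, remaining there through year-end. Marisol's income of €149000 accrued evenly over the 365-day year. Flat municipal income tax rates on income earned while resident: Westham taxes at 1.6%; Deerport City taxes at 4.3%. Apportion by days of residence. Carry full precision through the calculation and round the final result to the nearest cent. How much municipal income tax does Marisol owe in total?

Westham, 1 January – 30 June 1999: 181 days → €149000 × 1.6% × 181/365 = €1182.2027
Deerport City, 1 July – 31 December 1999: 184 days → €149000 × 4.3% × 184/365 = €3229.8301
Total = €4412.0329

€4412.03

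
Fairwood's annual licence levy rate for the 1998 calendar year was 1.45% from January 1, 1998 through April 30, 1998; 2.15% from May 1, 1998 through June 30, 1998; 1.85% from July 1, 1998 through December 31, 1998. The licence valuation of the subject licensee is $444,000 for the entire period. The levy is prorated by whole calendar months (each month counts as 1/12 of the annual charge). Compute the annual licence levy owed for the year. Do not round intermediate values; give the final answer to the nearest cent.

$7,844.00

January 1 – April 30, 1998: 4 months at 1.45% → $444,000 × 1.45% × 4/12 = $2,146.0000
May 1 – June 30, 1998: 2 months at 2.15% → $444,000 × 2.15% × 2/12 = $1,591.0000
July 1 – December 31, 1998: 6 months at 1.85% → $444,000 × 1.85% × 6/12 = $4,107.0000
Total = $7,844.0000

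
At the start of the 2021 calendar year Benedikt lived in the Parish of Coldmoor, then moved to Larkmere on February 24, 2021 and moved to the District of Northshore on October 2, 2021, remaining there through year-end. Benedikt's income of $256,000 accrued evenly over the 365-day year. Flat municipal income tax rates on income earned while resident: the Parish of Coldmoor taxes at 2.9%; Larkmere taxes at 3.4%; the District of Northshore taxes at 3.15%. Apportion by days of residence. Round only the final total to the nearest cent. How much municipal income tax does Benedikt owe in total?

The Parish of Coldmoor, January 1 – February 23, 2021: 54 days → $256,000 × 2.9% × 54/365 = $1,098.3452
Larkmere, February 24 – October 1, 2021: 220 days → $256,000 × 3.4% × 220/365 = $5,246.2466
The District of Northshore, October 2 – December 31, 2021: 91 days → $256,000 × 3.15% × 91/365 = $2,010.4767
Total = $8,355.0685

$8,355.07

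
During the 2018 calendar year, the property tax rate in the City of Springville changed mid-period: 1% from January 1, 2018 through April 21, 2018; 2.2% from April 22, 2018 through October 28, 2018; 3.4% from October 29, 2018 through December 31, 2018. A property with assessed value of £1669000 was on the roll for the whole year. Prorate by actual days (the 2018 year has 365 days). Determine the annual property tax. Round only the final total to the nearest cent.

£34139.05

January 1 – April 21, 2018: 111 days at 1% → £1669000 × 1% × 111/365 = £5075.5890
April 22 – October 28, 2018: 190 days at 2.2% → £1669000 × 2.2% × 190/365 = £19113.4795
October 29 – December 31, 2018: 64 days at 3.4% → £1669000 × 3.4% × 64/365 = £9949.9836
Total = £34139.0521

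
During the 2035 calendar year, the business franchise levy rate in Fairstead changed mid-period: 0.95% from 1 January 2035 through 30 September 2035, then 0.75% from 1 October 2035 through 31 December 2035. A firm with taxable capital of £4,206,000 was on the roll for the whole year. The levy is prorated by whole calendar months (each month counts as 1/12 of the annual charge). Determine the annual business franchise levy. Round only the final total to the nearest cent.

1 January – 30 September 2035: 9 months at 0.95% → £4,206,000 × 0.95% × 9/12 = £29,967.7500
1 October – 31 December 2035: 3 months at 0.75% → £4,206,000 × 0.75% × 3/12 = £7,886.2500
Total = £37,854.0000

£37,854.00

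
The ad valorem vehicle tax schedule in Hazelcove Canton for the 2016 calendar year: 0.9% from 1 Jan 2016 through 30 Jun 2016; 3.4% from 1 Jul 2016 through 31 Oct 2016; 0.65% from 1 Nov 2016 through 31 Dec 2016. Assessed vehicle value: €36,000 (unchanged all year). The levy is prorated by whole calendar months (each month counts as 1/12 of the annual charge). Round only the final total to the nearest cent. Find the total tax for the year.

1 Jan – 30 Jun 2016: 6 months at 0.9% → €36,000 × 0.9% × 6/12 = €162.0000
1 Jul – 31 Oct 2016: 4 months at 3.4% → €36,000 × 3.4% × 4/12 = €408.0000
1 Nov – 31 Dec 2016: 2 months at 0.65% → €36,000 × 0.65% × 2/12 = €39.0000
Total = €609.0000

€609.00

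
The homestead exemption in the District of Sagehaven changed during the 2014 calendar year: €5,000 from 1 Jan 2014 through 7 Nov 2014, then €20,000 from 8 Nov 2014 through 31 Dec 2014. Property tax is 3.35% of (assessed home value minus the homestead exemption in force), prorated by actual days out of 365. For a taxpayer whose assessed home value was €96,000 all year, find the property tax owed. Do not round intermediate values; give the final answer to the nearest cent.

1 Jan – 7 Nov 2014: 311 days, exemption €5,000 → (€96,000 − €5,000) × 3.35% × 311/365 = €2,597.4890
8 Nov – 31 Dec 2014: 54 days, exemption €20,000 → (€96,000 − €20,000) × 3.35% × 54/365 = €376.6685
Total = €2,974.1575

€2,974.16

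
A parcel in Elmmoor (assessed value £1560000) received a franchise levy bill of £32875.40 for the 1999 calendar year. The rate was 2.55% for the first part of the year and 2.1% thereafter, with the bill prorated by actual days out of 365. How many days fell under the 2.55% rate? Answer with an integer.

Let d = days at the first rate; then 365 − d days at the second rate.
£1560000 × [2.55%·d + 2.1%·(365−d)] / 365 = £32875.40
Solving gives d = 6, so the new rate took effect on 7 Jan 1999.

6 days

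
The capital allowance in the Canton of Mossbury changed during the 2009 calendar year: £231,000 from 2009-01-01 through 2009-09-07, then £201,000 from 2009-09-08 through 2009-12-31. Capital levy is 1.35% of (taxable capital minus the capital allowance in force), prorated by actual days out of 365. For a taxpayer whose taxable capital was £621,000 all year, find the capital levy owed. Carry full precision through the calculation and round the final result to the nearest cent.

£5,392.60

2009-01-01 to 2009-09-07: 250 days, exemption £231,000 → (£621,000 − £231,000) × 1.35% × 250/365 = £3,606.1644
2009-09-08 to 2009-12-31: 115 days, exemption £201,000 → (£621,000 − £201,000) × 1.35% × 115/365 = £1,786.4384
Total = £5,392.6027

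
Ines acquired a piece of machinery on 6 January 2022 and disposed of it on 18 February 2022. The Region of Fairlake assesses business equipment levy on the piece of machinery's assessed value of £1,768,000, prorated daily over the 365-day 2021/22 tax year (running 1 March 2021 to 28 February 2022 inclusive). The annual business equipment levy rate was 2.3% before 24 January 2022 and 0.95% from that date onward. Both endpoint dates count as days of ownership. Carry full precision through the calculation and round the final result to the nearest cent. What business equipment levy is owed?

6 January – 23 January 2022: 18 days at 2.3% → £1,768,000 × 2.3% × 18/365 = £2,005.3479
24 January – 18 February 2022: 26 days at 0.95% → £1,768,000 × 0.95% × 26/365 = £1,196.4274
Total = £3,201.7753

£3,201.78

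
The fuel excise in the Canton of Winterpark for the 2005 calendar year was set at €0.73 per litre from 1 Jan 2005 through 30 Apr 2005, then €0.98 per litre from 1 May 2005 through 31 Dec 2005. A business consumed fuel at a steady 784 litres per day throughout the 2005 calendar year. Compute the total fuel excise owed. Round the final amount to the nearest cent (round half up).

1 Jan – 30 Apr 2005: 120 days × 784 litres/day = 94,080 litres at €0.73/litre → €68,678.40
1 May – 31 Dec 2005: 245 days × 784 litres/day = 192,080 litres at €0.98/litre → €188,238.40

€256,916.80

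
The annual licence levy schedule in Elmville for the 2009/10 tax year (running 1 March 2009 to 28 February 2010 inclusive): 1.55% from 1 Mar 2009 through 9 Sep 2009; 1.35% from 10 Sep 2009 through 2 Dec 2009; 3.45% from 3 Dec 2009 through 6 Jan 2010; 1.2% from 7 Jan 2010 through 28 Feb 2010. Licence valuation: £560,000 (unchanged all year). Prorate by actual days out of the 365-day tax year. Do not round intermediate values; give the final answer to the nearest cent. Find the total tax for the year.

1 Mar – 9 Sep 2009: 193 days at 1.55% → £560,000 × 1.55% × 193/365 = £4,589.6986
10 Sep – 2 Dec 2009: 84 days at 1.35% → £560,000 × 1.35% × 84/365 = £1,739.8356
3 Dec 2009 – 6 Jan 2010: 35 days at 3.45% → £560,000 × 3.45% × 35/365 = £1,852.6027
7 Jan – 28 Feb 2010: 53 days at 1.2% → £560,000 × 1.2% × 53/365 = £975.7808
Total = £9,157.9178

£9,157.92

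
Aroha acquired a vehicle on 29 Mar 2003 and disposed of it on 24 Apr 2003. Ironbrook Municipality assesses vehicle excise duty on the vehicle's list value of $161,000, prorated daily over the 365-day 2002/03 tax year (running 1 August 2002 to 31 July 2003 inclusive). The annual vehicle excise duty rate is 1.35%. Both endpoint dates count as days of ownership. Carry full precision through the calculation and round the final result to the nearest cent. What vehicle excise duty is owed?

Days held (29 Mar – 24 Apr 2003): 27 out of 365
Tax = $161,000 × 1.35% × 27/365 = $160.7795

$160.78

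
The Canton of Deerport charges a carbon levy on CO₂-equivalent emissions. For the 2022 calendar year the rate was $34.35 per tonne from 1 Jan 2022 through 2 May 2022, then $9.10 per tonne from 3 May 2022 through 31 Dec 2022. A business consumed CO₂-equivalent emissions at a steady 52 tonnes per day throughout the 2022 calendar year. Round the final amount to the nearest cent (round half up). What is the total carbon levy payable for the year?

1 Jan – 2 May 2022: 122 days × 52 tonnes/day = 6,344 tonnes at $34.35/tonne → $217,916.40
3 May – 31 Dec 2022: 243 days × 52 tonnes/day = 12,636 tonnes at $9.10/tonne → $114,987.60

$332,904.00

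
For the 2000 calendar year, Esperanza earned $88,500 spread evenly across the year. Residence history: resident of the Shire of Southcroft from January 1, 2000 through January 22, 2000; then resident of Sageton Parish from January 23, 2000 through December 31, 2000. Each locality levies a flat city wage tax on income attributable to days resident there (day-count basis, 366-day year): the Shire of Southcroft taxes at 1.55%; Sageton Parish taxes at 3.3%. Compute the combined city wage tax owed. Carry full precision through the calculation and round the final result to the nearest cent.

The Shire of Southcroft, January 1 – January 22, 2000: 22 days → $88,500 × 1.55% × 22/366 = $82.4549
Sageton Parish, January 23 – December 31, 2000: 344 days → $88,500 × 3.3% × 344/366 = $2,744.9508
Total = $2,827.4057

$2,827.41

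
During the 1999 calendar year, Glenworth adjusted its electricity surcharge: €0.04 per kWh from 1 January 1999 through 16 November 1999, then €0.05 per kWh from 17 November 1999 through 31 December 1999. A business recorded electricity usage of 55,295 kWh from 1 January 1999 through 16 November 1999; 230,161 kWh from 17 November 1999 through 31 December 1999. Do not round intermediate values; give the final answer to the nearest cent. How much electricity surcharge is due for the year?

€13719.85

1 January – 16 November 1999: 55,295 kWh at €0.04/kWh → €2211.80
17 November – 31 December 1999: 230,161 kWh at €0.05/kWh → €11508.05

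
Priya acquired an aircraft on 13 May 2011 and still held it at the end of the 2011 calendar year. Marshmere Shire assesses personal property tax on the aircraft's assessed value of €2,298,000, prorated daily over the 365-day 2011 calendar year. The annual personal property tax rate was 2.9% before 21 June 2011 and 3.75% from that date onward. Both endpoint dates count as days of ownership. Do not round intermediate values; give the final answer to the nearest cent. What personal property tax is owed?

€52,923.25

13 May – 20 June 2011: 39 days at 2.9% → €2,298,000 × 2.9% × 39/365 = €7,120.6521
21 June – 31 December 2011: 194 days at 3.75% → €2,298,000 × 3.75% × 194/365 = €45,802.6027
Total = €52,923.2548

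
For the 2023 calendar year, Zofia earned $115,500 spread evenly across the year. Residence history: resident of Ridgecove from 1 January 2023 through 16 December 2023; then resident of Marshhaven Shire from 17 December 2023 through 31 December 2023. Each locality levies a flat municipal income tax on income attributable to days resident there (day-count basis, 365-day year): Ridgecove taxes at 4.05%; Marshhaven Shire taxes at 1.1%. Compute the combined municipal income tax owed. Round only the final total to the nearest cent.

Ridgecove, 1 January – 16 December 2023: 350 days → $115,500 × 4.05% × 350/365 = $4,485.5137
Marshhaven Shire, 17 December – 31 December 2023: 15 days → $115,500 × 1.1% × 15/365 = $52.2123
Total = $4,537.7260

$4,537.73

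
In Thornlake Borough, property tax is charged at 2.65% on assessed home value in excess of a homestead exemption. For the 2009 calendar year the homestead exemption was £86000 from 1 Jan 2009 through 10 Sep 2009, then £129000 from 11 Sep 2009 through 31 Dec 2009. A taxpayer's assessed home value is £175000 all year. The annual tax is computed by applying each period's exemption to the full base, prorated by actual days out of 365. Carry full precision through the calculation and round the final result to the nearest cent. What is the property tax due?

1 Jan – 10 Sep 2009: 253 days, exemption £86000 → (£175000 − £86000) × 2.65% × 253/365 = £1634.7959
11 Sep – 31 Dec 2009: 112 days, exemption £129000 → (£175000 − £129000) × 2.65% × 112/365 = £374.0493
Total = £2008.8452

£2008.85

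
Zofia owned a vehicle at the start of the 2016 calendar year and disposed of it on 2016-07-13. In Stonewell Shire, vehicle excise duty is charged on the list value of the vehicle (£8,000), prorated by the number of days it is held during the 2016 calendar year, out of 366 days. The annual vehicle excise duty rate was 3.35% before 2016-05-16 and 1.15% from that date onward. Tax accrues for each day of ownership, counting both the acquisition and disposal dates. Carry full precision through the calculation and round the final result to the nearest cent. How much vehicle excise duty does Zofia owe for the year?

2016-01-01 to 2016-05-15: 136 days at 3.35% → £8,000 × 3.35% × 136/366 = £99.5847
2016-05-16 to 2016-07-13: 59 days at 1.15% → £8,000 × 1.15% × 59/366 = £14.8306
Total = £114.4153

£114.42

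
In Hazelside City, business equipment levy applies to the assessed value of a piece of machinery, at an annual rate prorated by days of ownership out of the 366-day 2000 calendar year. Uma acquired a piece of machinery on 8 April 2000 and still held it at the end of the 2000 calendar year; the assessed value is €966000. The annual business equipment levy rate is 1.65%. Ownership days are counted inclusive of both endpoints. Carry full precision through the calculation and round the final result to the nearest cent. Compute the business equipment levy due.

Days held (8 April – 31 December 2000): 268 out of 366
Tax = €966000 × 1.65% × 268/366 = €11671.1803

€11671.18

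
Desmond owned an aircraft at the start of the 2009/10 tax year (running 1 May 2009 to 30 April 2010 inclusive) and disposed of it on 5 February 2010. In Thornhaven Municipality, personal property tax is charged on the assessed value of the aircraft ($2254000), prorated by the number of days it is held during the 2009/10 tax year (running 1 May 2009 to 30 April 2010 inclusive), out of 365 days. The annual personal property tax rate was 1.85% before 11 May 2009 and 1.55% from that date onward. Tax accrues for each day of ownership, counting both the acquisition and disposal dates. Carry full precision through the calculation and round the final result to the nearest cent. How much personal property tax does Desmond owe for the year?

$27081.96

1 May – 10 May 2009: 10 days at 1.85% → $2254000 × 1.85% × 10/365 = $1142.4384
11 May 2009 – 5 February 2010: 271 days at 1.55% → $2254000 × 1.55% × 271/365 = $25939.5260
Total = $27081.9644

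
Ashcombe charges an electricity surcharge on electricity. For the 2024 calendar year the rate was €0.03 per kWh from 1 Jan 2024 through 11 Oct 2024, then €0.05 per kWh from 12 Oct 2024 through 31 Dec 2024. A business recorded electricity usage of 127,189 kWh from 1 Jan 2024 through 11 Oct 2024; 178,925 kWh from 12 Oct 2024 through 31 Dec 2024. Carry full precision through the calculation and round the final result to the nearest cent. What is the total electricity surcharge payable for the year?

1 Jan – 11 Oct 2024: 127,189 kWh at €0.03/kWh → €3,815.67
12 Oct – 31 Dec 2024: 178,925 kWh at €0.05/kWh → €8,946.25

€12,761.92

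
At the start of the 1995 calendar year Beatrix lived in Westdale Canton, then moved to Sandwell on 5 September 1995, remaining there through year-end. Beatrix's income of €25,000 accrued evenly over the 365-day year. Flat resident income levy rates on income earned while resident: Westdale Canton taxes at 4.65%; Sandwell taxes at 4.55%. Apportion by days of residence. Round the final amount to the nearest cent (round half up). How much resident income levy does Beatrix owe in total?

€1,154.42

Westdale Canton, 1 January – 4 September 1995: 247 days → €25,000 × 4.65% × 247/365 = €786.6781
Sandwell, 5 September – 31 December 1995: 118 days → €25,000 × 4.55% × 118/365 = €367.7397
Total = €1,154.4178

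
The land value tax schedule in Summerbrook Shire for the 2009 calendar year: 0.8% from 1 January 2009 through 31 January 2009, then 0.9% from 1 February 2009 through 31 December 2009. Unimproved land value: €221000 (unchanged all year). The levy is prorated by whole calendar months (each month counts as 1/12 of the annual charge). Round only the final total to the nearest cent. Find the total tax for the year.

1 January – 31 January 2009: 1 month at 0.8% → €221000 × 0.8% × 1/12 = €147.3333
1 February – 31 December 2009: 11 months at 0.9% → €221000 × 0.9% × 11/12 = €1823.2500
Total = €1970.5833

€1970.58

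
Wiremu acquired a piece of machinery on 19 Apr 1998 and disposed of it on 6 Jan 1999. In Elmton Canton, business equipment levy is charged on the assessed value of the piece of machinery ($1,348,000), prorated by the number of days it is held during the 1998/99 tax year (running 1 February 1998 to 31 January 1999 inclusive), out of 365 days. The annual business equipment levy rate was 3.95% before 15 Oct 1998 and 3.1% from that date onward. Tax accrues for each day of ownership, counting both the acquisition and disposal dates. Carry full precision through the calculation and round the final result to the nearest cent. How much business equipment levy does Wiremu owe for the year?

$35,729.39

19 Apr – 14 Oct 1998: 179 days at 3.95% → $1,348,000 × 3.95% × 179/365 = $26,112.4219
15 Oct 1998 – 6 Jan 1999: 84 days at 3.1% → $1,348,000 × 3.1% × 84/365 = $9,616.9644
Total = $35,729.3863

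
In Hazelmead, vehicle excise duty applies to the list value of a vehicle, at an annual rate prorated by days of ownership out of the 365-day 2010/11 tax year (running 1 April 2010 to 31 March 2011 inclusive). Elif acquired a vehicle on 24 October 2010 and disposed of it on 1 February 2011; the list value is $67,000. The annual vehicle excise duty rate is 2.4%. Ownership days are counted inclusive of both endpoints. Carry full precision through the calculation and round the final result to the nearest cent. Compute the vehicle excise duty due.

Days held (24 October 2010 – 1 February 2011): 101 out of 365
Tax = $67,000 × 2.4% × 101/365 = $444.9534

$444.95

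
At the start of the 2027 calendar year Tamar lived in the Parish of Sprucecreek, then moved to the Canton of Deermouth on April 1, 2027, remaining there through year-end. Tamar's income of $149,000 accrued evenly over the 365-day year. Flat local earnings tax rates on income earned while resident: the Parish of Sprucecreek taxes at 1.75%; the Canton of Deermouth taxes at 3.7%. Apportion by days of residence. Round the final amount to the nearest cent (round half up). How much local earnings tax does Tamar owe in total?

$4,796.58

The Parish of Sprucecreek, January 1 – March 31, 2027: 90 days → $149,000 × 1.75% × 90/365 = $642.9452
The Canton of Deermouth, April 1 – December 31, 2027: 275 days → $149,000 × 3.7% × 275/365 = $4,153.6301
Total = $4,796.5753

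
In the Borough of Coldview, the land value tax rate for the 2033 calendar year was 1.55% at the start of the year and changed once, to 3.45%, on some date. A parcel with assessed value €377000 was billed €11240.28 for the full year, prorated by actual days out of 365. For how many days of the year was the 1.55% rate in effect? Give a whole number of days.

90 days

Let d = days at the first rate; then 365 − d days at the second rate.
€377000 × [1.55%·d + 3.45%·(365−d)] / 365 = €11240.28
Solving gives d = 90, so the new rate took effect on 1 Apr 2033.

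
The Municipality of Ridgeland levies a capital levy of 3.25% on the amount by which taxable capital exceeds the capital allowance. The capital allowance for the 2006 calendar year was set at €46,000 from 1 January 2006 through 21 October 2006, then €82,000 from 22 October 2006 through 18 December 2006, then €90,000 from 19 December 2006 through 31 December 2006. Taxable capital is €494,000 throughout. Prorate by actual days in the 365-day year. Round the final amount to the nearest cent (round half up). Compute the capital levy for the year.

€14,323.15

1 January – 21 October 2006: 294 days, exemption €46,000 → (€494,000 − €46,000) × 3.25% × 294/365 = €11,727.7808
22 October – 18 December 2006: 58 days, exemption €82,000 → (€494,000 − €82,000) × 3.25% × 58/365 = €2,127.7260
19 December – 31 December 2006: 13 days, exemption €90,000 → (€494,000 − €90,000) × 3.25% × 13/365 = €467.6438
Total = €14,323.1507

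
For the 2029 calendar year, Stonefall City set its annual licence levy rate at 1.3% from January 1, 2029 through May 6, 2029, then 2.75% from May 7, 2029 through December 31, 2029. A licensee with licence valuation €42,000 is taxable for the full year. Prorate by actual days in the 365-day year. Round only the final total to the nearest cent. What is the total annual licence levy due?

€944.77

January 1 – May 6, 2029: 126 days at 1.3% → €42,000 × 1.3% × 126/365 = €188.4822
May 7 – December 31, 2029: 239 days at 2.75% → €42,000 × 2.75% × 239/365 = €756.2877
Total = €944.7699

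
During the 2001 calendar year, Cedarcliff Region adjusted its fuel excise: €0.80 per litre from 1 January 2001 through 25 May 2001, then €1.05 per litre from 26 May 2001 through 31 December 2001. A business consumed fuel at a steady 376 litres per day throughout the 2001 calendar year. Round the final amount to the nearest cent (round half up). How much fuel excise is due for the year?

1 January – 25 May 2001: 145 days × 376 litres/day = 54,520 litres at €0.80/litre → €43,616.00
26 May – 31 December 2001: 220 days × 376 litres/day = 82,720 litres at €1.05/litre → €86,856.00

€130,472.00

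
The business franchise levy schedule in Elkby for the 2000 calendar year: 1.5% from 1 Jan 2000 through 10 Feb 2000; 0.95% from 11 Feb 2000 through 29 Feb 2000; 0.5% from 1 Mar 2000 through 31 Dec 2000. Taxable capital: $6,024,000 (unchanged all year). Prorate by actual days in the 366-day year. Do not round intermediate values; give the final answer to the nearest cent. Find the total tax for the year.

1 Jan – 10 Feb 2000: 41 days at 1.5% → $6,024,000 × 1.5% × 41/366 = $10,122.2951
11 Feb – 29 Feb 2000: 19 days at 0.95% → $6,024,000 × 0.95% × 19/366 = $2,970.8525
1 Mar – 31 Dec 2000: 306 days at 0.5% → $6,024,000 × 0.5% × 306/366 = $25,182.2951
Total = $38,275.4426

$38,275.44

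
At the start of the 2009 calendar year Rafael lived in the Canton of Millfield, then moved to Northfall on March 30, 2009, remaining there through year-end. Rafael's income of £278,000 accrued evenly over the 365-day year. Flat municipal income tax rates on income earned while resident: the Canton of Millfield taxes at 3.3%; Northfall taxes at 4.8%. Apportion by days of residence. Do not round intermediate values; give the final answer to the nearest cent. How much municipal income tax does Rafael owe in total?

£12,338.63

The Canton of Millfield, January 1 – March 29, 2009: 88 days → £278,000 × 3.3% × 88/365 = £2,211.8137
Northfall, March 30 – December 31, 2009: 277 days → £278,000 × 4.8% × 277/365 = £10,126.8164
Total = £12,338.6301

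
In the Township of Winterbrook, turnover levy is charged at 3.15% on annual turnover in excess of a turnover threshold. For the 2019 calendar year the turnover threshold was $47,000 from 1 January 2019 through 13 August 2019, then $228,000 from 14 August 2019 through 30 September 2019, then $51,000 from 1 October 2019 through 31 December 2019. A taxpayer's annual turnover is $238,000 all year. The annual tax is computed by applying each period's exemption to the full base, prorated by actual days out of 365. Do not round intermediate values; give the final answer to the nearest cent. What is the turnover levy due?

$5,234.95

1 January – 13 August 2019: 225 days, exemption $47,000 → ($238,000 − $47,000) × 3.15% × 225/365 = $3,708.8014
14 August – 30 September 2019: 48 days, exemption $228,000 → ($238,000 − $228,000) × 3.15% × 48/365 = $41.4247
1 October – 31 December 2019: 92 days, exemption $51,000 → ($238,000 − $51,000) × 3.15% × 92/365 = $1,484.7288
Total = $5,234.9548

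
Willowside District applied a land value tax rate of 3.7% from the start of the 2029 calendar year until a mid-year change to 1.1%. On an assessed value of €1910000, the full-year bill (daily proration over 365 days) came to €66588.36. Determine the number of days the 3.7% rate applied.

335 days

Let d = days at the first rate; then 365 − d days at the second rate.
€1910000 × [3.7%·d + 1.1%·(365−d)] / 365 = €66588.36
Solving gives d = 335, so the new rate took effect on 2 Dec 2029.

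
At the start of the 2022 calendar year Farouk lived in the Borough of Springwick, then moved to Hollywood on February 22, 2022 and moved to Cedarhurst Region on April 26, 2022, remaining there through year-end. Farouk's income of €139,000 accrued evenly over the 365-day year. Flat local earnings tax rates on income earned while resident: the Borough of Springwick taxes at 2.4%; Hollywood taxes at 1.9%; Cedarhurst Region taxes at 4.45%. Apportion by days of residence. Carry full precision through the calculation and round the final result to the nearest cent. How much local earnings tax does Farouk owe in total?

€5,167.75

The Borough of Springwick, January 1 – February 21, 2022: 52 days → €139,000 × 2.4% × 52/365 = €475.2658
Hollywood, February 22 – April 25, 2022: 63 days → €139,000 × 1.9% × 63/365 = €455.8438
Cedarhurst Region, April 26 – December 31, 2022: 250 days → €139,000 × 4.45% × 250/365 = €4,236.6438
Total = €5,167.7534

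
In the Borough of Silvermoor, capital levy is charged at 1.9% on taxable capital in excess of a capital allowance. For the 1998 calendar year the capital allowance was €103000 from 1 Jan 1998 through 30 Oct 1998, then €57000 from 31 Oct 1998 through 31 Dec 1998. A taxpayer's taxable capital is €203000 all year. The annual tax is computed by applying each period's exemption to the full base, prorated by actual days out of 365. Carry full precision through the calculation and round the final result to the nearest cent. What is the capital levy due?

1 Jan – 30 Oct 1998: 303 days, exemption €103000 → (€203000 − €103000) × 1.9% × 303/365 = €1577.2603
31 Oct – 31 Dec 1998: 62 days, exemption €57000 → (€203000 − €57000) × 1.9% × 62/365 = €471.2000
Total = €2048.4603

€2048.46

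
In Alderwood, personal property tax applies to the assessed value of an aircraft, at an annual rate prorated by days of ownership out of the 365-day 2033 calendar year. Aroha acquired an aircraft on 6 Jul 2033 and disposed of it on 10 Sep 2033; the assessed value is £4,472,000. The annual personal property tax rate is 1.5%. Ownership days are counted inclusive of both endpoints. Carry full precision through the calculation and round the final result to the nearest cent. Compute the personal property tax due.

£12,313.32

Days held (6 Jul – 10 Sep 2033): 67 out of 365
Tax = £4,472,000 × 1.5% × 67/365 = £12,313.3151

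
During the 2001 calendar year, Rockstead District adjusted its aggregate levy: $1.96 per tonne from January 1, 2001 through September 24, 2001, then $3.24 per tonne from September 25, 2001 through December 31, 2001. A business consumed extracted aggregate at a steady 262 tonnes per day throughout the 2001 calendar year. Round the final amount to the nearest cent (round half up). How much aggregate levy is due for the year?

January 1 – September 24, 2001: 267 days × 262 tonnes/day = 69,954 tonnes at $1.96/tonne → $137,109.84
September 25 – December 31, 2001: 98 days × 262 tonnes/day = 25,676 tonnes at $3.24/tonne → $83,190.24

$220,300.08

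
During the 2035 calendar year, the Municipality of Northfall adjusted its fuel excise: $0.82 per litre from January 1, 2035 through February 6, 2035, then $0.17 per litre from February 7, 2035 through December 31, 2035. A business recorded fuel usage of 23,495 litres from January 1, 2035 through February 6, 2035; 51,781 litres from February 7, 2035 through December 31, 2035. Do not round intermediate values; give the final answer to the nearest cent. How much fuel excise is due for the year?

January 1 – February 6, 2035: 23,495 litres at $0.82/litre → $19,265.90
February 7 – December 31, 2035: 51,781 litres at $0.17/litre → $8,802.77

$28,068.67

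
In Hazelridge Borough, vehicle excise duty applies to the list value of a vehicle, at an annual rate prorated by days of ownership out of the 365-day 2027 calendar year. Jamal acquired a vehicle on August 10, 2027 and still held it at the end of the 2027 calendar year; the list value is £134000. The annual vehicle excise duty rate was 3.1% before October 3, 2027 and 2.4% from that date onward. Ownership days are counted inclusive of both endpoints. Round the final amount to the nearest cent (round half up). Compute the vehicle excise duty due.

August 10 – October 2, 2027: 54 days at 3.1% → £134000 × 3.1% × 54/365 = £614.5644
October 3 – December 31, 2027: 90 days at 2.4% → £134000 × 2.4% × 90/365 = £792.9863
Total = £1407.5507

£1407.55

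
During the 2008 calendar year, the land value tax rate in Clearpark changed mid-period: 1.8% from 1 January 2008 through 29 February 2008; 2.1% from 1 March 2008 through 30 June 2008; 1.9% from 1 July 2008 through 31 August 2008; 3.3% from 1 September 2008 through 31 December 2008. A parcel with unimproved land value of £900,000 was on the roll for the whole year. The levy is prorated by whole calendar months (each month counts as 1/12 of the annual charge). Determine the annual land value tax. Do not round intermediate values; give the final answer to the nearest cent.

£21,750.00

1 January – 29 February 2008: 2 months at 1.8% → £900,000 × 1.8% × 2/12 = £2,700.0000
1 March – 30 June 2008: 4 months at 2.1% → £900,000 × 2.1% × 4/12 = £6,300.0000
1 July – 31 August 2008: 2 months at 1.9% → £900,000 × 1.9% × 2/12 = £2,850.0000
1 September – 31 December 2008: 4 months at 3.3% → £900,000 × 3.3% × 4/12 = £9,900.0000
Total = £21,750.0000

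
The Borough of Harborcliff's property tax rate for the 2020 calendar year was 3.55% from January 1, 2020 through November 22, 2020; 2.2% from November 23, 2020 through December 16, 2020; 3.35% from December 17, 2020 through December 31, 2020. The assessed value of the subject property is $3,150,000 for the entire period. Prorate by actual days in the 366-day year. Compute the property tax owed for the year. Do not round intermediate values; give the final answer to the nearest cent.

January 1 – November 22, 2020: 327 days at 3.55% → $3,150,000 × 3.55% × 327/366 = $99,909.2213
November 23 – December 16, 2020: 24 days at 2.2% → $3,150,000 × 2.2% × 24/366 = $4,544.2623
December 17 – December 31, 2020: 15 days at 3.35% → $3,150,000 × 3.35% × 15/366 = $4,324.7951
Total = $108,778.2787

$108,778.28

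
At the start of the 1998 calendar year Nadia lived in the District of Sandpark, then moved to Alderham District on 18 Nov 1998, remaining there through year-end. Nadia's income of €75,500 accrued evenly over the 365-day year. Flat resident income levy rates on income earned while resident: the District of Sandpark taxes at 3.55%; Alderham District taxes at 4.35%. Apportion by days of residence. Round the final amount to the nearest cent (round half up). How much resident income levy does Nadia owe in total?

The District of Sandpark, 1 Jan – 17 Nov 1998: 321 days → €75,500 × 3.55% × 321/365 = €2,357.1514
Alderham District, 18 Nov – 31 Dec 1998: 44 days → €75,500 × 4.35% × 44/365 = €395.9096
Total = €2,753.0610

€2,753.06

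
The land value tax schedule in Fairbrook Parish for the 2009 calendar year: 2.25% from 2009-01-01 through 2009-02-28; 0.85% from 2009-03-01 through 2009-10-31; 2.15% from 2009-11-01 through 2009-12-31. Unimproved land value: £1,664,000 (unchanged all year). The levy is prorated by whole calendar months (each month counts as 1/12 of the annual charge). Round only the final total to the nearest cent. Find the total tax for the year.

2009-01-01 to 2009-02-28: 2 months at 2.25% → £1,664,000 × 2.25% × 2/12 = £6,240.0000
2009-03-01 to 2009-10-31: 8 months at 0.85% → £1,664,000 × 0.85% × 8/12 = £9,429.3333
2009-11-01 to 2009-12-31: 2 months at 2.15% → £1,664,000 × 2.15% × 2/12 = £5,962.6667
Total = £21,632.0000

£21,632.00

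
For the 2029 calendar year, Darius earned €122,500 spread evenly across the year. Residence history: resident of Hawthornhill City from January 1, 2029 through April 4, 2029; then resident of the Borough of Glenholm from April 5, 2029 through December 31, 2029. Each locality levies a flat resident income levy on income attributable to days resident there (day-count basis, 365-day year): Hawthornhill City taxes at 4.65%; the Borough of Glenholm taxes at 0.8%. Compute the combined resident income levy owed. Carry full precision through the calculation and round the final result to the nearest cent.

€2,194.60

Hawthornhill City, January 1 – April 4, 2029: 94 days → €122,500 × 4.65% × 94/365 = €1,466.9795
The Borough of Glenholm, April 5 – December 31, 2029: 271 days → €122,500 × 0.8% × 271/365 = €727.6164
Total = €2,194.5959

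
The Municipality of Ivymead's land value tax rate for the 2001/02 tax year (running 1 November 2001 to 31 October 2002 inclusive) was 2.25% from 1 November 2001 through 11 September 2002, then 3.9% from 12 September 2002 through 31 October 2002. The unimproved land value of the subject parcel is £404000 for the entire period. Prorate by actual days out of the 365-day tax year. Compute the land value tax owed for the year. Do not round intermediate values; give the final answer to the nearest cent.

1 November 2001 – 11 September 2002: 315 days at 2.25% → £404000 × 2.25% × 315/365 = £7844.7945
12 September – 31 October 2002: 50 days at 3.9% → £404000 × 3.9% × 50/365 = £2158.3562
Total = £10003.1507

£10003.15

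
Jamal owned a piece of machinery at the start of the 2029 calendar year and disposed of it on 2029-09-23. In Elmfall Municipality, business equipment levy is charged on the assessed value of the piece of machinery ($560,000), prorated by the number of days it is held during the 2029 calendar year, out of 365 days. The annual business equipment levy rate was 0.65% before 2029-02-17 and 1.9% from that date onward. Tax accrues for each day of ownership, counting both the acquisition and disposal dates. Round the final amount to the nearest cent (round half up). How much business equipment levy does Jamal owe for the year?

2029-01-01 to 2029-02-16: 47 days at 0.65% → $560,000 × 0.65% × 47/365 = $468.7123
2029-02-17 to 2029-09-23: 219 days at 1.9% → $560,000 × 1.9% × 219/365 = $6,384.0000
Total = $6,852.7123

$6,852.71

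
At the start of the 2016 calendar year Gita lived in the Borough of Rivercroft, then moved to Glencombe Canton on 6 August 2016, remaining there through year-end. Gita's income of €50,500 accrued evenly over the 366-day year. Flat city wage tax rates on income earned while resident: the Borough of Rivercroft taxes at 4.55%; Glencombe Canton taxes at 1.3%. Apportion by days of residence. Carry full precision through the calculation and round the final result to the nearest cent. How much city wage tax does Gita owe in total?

€1,634.08

The Borough of Rivercroft, 1 January – 5 August 2016: 218 days → €50,500 × 4.55% × 218/366 = €1,368.6052
Glencombe Canton, 6 August – 31 December 2016: 148 days → €50,500 × 1.3% × 148/366 = €265.4699
Total = €1,634.0751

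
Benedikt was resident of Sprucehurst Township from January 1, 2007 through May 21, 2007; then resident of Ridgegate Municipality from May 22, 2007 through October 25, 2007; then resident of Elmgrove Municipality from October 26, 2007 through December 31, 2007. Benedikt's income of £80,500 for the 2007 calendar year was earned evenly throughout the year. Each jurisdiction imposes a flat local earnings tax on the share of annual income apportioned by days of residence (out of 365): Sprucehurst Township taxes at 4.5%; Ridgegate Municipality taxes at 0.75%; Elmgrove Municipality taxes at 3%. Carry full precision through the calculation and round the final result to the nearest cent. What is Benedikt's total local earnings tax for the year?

Sprucehurst Township, January 1 – May 21, 2007: 141 days → £80,500 × 4.5% × 141/365 = £1,399.3767
Ridgegate Municipality, May 22 – October 25, 2007: 157 days → £80,500 × 0.75% × 157/365 = £259.6952
Elmgrove Municipality, October 26 – December 31, 2007: 67 days → £80,500 × 3% × 67/365 = £443.3014
Total = £2,102.3733

£2,102.37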